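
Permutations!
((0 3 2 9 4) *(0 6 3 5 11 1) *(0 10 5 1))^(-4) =(0 1 10 5 11)(2 9 4 6 3)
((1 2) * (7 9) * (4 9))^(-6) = (9)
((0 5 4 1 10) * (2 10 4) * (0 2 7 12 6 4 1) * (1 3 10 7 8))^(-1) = ((0 5 8 1 3 10 2 7 12 6 4))^(-1) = (0 4 6 12 7 2 10 3 1 8 5)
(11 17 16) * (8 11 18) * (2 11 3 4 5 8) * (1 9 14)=[0, 9, 11, 4, 5, 8, 6, 7, 3, 14, 10, 17, 12, 13, 1, 15, 18, 16, 2]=(1 9 14)(2 11 17 16 18)(3 4 5 8)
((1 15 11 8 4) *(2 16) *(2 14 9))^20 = ((1 15 11 8 4)(2 16 14 9))^20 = (16)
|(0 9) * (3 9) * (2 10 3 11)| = 6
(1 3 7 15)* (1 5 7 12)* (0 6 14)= (0 6 14)(1 3 12)(5 7 15)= [6, 3, 2, 12, 4, 7, 14, 15, 8, 9, 10, 11, 1, 13, 0, 5]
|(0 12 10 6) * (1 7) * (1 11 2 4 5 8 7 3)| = |(0 12 10 6)(1 3)(2 4 5 8 7 11)| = 12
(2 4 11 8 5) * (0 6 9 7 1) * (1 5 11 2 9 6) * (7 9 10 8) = (0 1)(2 4)(5 10 8 11 7) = [1, 0, 4, 3, 2, 10, 6, 5, 11, 9, 8, 7]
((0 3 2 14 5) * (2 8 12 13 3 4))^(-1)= (0 5 14 2 4)(3 13 12 8)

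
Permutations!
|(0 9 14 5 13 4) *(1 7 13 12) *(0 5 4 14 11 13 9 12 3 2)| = 12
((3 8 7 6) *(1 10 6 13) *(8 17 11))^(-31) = ((1 10 6 3 17 11 8 7 13))^(-31) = (1 11 10 8 6 7 3 13 17)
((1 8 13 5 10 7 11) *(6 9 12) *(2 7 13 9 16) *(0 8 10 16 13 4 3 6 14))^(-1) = ((0 8 9 12 14)(1 10 4 3 6 13 5 16 2 7 11))^(-1) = (0 14 12 9 8)(1 11 7 2 16 5 13 6 3 4 10)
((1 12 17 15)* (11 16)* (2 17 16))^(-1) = (1 15 17 2 11 16 12)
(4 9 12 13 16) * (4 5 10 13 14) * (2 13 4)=(2 13 16 5 10 4 9 12 14)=[0, 1, 13, 3, 9, 10, 6, 7, 8, 12, 4, 11, 14, 16, 2, 15, 5]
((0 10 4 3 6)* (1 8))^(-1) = ((0 10 4 3 6)(1 8))^(-1) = (0 6 3 4 10)(1 8)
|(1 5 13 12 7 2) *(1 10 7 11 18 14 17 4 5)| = |(2 10 7)(4 5 13 12 11 18 14 17)| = 24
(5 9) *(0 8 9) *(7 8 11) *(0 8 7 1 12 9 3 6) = (0 11 1 12 9 5 8 3 6) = [11, 12, 2, 6, 4, 8, 0, 7, 3, 5, 10, 1, 9]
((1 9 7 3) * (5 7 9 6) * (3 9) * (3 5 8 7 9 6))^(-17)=(1 3)(5 9)(6 8 7)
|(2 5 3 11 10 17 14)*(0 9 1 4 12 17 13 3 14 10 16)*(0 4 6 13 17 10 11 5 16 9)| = |(1 6 13 3 5 14 2 16 4 12 10 17 11 9)| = 14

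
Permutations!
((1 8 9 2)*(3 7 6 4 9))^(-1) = (1 2 9 4 6 7 3 8)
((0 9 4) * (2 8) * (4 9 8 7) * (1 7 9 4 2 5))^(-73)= ((0 8 5 1 7 2 9 4))^(-73)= (0 4 9 2 7 1 5 8)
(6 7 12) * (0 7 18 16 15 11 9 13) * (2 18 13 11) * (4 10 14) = [7, 1, 18, 3, 10, 5, 13, 12, 8, 11, 14, 9, 6, 0, 4, 2, 15, 17, 16] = (0 7 12 6 13)(2 18 16 15)(4 10 14)(9 11)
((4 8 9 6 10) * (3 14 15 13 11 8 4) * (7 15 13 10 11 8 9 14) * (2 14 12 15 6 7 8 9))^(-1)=((2 14 13 9 7 6 11)(3 8 12 15 10))^(-1)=(2 11 6 7 9 13 14)(3 10 15 12 8)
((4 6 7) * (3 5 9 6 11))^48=((3 5 9 6 7 4 11))^48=(3 11 4 7 6 9 5)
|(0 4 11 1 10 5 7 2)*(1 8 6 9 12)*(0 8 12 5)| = 6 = |(0 4 11 12 1 10)(2 8 6 9 5 7)|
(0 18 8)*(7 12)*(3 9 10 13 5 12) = (0 18 8)(3 9 10 13 5 12 7) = [18, 1, 2, 9, 4, 12, 6, 3, 0, 10, 13, 11, 7, 5, 14, 15, 16, 17, 8]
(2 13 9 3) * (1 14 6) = [0, 14, 13, 2, 4, 5, 1, 7, 8, 3, 10, 11, 12, 9, 6] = (1 14 6)(2 13 9 3)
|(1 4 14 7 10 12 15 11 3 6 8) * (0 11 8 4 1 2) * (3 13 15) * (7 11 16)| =|(0 16 7 10 12 3 6 4 14 11 13 15 8 2)| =14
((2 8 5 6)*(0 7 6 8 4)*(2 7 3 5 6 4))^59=(0 8 4 5 7 3 6)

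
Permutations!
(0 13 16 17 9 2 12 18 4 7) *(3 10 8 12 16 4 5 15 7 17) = (0 13 4 17 9 2 16 3 10 8 12 18 5 15 7) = [13, 1, 16, 10, 17, 15, 6, 0, 12, 2, 8, 11, 18, 4, 14, 7, 3, 9, 5]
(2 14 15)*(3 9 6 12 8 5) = (2 14 15)(3 9 6 12 8 5) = [0, 1, 14, 9, 4, 3, 12, 7, 5, 6, 10, 11, 8, 13, 15, 2]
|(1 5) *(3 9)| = 2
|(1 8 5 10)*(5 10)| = 3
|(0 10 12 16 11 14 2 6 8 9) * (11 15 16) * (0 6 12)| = |(0 10)(2 12 11 14)(6 8 9)(15 16)| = 12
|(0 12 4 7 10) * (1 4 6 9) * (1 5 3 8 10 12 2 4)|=11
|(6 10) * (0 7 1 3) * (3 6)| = 6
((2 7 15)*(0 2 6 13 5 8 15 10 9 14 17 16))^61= (0 14 7 16 9 2 17 10)(5 8 15 6 13)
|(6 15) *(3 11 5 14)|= 4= |(3 11 5 14)(6 15)|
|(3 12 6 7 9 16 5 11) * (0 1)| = 8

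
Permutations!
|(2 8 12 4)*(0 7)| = |(0 7)(2 8 12 4)| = 4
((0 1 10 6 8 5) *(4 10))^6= (0 5 8 6 10 4 1)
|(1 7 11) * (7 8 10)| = 5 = |(1 8 10 7 11)|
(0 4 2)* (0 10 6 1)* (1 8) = (0 4 2 10 6 8 1) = [4, 0, 10, 3, 2, 5, 8, 7, 1, 9, 6]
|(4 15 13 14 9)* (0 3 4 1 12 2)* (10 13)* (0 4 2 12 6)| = |(0 3 2 4 15 10 13 14 9 1 6)| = 11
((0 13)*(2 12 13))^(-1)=(0 13 12 2)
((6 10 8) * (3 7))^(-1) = (3 7)(6 8 10)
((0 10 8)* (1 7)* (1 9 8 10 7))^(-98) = (10)(0 9)(7 8)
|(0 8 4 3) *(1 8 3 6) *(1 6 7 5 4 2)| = |(0 3)(1 8 2)(4 7 5)| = 6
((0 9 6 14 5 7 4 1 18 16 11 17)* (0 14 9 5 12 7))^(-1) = (0 5)(1 4 7 12 14 17 11 16 18)(6 9)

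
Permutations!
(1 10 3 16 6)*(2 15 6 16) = (16)(1 10 3 2 15 6) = [0, 10, 15, 2, 4, 5, 1, 7, 8, 9, 3, 11, 12, 13, 14, 6, 16]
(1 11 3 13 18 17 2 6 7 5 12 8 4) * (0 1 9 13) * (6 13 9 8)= (0 1 11 3)(2 13 18 17)(4 8)(5 12 6 7)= [1, 11, 13, 0, 8, 12, 7, 5, 4, 9, 10, 3, 6, 18, 14, 15, 16, 2, 17]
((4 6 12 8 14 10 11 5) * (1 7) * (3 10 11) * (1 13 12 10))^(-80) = (1 8 4)(3 12 5)(6 7 14)(10 13 11)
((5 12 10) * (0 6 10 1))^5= (0 1 12 5 10 6)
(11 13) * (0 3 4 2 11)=(0 3 4 2 11 13)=[3, 1, 11, 4, 2, 5, 6, 7, 8, 9, 10, 13, 12, 0]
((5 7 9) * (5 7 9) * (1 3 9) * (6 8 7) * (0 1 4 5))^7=((0 1 3 9 6 8 7)(4 5))^7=(9)(4 5)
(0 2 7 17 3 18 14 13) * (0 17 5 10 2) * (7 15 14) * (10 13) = [0, 1, 15, 18, 4, 13, 6, 5, 8, 9, 2, 11, 12, 17, 10, 14, 16, 3, 7] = (2 15 14 10)(3 18 7 5 13 17)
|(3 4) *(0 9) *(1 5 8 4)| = |(0 9)(1 5 8 4 3)| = 10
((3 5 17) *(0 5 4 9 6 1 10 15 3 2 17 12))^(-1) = (0 12 5)(1 6 9 4 3 15 10)(2 17)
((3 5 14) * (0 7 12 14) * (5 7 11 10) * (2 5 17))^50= ((0 11 10 17 2 5)(3 7 12 14))^50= (0 10 2)(3 12)(5 11 17)(7 14)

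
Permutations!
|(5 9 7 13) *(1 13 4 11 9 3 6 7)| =9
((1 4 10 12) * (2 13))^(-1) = ((1 4 10 12)(2 13))^(-1) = (1 12 10 4)(2 13)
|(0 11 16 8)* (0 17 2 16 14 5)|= 4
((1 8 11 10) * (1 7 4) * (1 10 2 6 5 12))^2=(1 11 6 12 8 2 5)(4 7 10)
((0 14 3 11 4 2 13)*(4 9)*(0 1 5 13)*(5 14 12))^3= (0 13 3 4 12 1 11 2 5 14 9)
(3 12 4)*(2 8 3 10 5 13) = (2 8 3 12 4 10 5 13) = [0, 1, 8, 12, 10, 13, 6, 7, 3, 9, 5, 11, 4, 2]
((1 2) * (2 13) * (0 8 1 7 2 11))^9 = (0 11 13 1 8)(2 7)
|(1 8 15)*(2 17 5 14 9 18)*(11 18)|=|(1 8 15)(2 17 5 14 9 11 18)|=21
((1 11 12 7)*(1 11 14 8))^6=((1 14 8)(7 11 12))^6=(14)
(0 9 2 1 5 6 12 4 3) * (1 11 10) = [9, 5, 11, 0, 3, 6, 12, 7, 8, 2, 1, 10, 4] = (0 9 2 11 10 1 5 6 12 4 3)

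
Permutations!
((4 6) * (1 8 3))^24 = ((1 8 3)(4 6))^24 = (8)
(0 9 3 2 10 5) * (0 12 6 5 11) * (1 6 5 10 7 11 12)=(0 9 3 2 7 11)(1 6 10 12 5)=[9, 6, 7, 2, 4, 1, 10, 11, 8, 3, 12, 0, 5]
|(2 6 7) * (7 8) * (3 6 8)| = |(2 8 7)(3 6)| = 6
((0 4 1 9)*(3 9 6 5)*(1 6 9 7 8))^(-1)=(0 9 1 8 7 3 5 6 4)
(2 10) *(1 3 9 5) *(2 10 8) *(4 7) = [0, 3, 8, 9, 7, 1, 6, 4, 2, 5, 10] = (10)(1 3 9 5)(2 8)(4 7)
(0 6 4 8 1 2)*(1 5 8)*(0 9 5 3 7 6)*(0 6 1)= (0 6 4)(1 2 9 5 8 3 7)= [6, 2, 9, 7, 0, 8, 4, 1, 3, 5]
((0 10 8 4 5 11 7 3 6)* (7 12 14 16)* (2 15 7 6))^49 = ((0 10 8 4 5 11 12 14 16 6)(2 15 7 3))^49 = (0 6 16 14 12 11 5 4 8 10)(2 15 7 3)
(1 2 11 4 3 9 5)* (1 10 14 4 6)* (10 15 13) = (1 2 11 6)(3 9 5 15 13 10 14 4) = [0, 2, 11, 9, 3, 15, 1, 7, 8, 5, 14, 6, 12, 10, 4, 13]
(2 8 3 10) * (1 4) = (1 4)(2 8 3 10) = [0, 4, 8, 10, 1, 5, 6, 7, 3, 9, 2]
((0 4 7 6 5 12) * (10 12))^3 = ((0 4 7 6 5 10 12))^3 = (0 6 12 7 10 4 5)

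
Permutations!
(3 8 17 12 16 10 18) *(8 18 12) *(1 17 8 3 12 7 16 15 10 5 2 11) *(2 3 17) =(1 2 11)(3 18 12 15 10 7 16 5) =[0, 2, 11, 18, 4, 3, 6, 16, 8, 9, 7, 1, 15, 13, 14, 10, 5, 17, 12]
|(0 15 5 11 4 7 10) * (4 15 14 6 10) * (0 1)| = 30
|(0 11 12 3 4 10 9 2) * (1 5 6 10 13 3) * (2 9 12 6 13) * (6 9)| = |(0 11 9 6 10 12 1 5 13 3 4 2)| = 12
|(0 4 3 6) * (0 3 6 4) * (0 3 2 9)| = |(0 3 4 6 2 9)| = 6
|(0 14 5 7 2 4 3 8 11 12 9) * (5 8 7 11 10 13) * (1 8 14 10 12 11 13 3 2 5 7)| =|(14)(0 10 3 1 8 12 9)(2 4)(5 13 7)| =42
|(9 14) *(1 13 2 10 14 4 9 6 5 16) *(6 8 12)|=10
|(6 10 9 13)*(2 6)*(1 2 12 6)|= 10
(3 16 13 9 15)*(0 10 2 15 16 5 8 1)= (0 10 2 15 3 5 8 1)(9 16 13)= [10, 0, 15, 5, 4, 8, 6, 7, 1, 16, 2, 11, 12, 9, 14, 3, 13]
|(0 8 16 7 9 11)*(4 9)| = 7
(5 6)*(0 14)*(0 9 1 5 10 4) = [14, 5, 2, 3, 0, 6, 10, 7, 8, 1, 4, 11, 12, 13, 9] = (0 14 9 1 5 6 10 4)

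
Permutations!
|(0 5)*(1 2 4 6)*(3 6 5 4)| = 12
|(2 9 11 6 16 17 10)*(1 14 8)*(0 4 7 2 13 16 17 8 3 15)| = |(0 4 7 2 9 11 6 17 10 13 16 8 1 14 3 15)| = 16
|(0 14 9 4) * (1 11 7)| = 12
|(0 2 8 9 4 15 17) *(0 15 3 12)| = 14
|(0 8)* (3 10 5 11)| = 4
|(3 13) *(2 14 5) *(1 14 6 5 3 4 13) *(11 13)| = 3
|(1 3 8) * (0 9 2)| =3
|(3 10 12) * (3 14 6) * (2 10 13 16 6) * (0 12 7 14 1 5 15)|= |(0 12 1 5 15)(2 10 7 14)(3 13 16 6)|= 20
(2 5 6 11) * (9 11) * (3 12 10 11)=[0, 1, 5, 12, 4, 6, 9, 7, 8, 3, 11, 2, 10]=(2 5 6 9 3 12 10 11)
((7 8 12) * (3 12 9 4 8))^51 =(12)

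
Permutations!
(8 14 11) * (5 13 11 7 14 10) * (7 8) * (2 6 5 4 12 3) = [0, 1, 6, 2, 12, 13, 5, 14, 10, 9, 4, 7, 3, 11, 8] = (2 6 5 13 11 7 14 8 10 4 12 3)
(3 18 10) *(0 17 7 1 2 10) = [17, 2, 10, 18, 4, 5, 6, 1, 8, 9, 3, 11, 12, 13, 14, 15, 16, 7, 0] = (0 17 7 1 2 10 3 18)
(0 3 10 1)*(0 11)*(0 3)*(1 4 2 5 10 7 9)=[0, 11, 5, 7, 2, 10, 6, 9, 8, 1, 4, 3]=(1 11 3 7 9)(2 5 10 4)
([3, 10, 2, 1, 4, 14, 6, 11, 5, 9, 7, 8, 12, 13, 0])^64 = (0 3 1 10 7 11 8 5 14)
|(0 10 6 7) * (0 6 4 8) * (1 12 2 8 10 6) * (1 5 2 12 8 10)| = 9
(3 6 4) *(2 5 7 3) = (2 5 7 3 6 4) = [0, 1, 5, 6, 2, 7, 4, 3]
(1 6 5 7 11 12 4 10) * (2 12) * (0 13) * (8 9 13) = (0 8 9 13)(1 6 5 7 11 2 12 4 10) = [8, 6, 12, 3, 10, 7, 5, 11, 9, 13, 1, 2, 4, 0]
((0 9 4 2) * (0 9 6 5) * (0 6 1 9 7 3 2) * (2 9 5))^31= (0 2 4 6 9 5 3 1 7)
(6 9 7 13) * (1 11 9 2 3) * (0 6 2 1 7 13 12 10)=(0 6 1 11 9 13 2 3 7 12 10)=[6, 11, 3, 7, 4, 5, 1, 12, 8, 13, 0, 9, 10, 2]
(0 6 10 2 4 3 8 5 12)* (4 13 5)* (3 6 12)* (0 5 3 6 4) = (0 12 5 6 10 2 13 3 8) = [12, 1, 13, 8, 4, 6, 10, 7, 0, 9, 2, 11, 5, 3]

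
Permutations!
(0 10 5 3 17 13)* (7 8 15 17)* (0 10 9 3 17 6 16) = (0 9 3 7 8 15 6 16)(5 17 13 10) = [9, 1, 2, 7, 4, 17, 16, 8, 15, 3, 5, 11, 12, 10, 14, 6, 0, 13]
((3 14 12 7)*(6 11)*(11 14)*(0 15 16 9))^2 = (0 16)(3 6 12)(7 11 14)(9 15)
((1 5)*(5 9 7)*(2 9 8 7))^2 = (9)(1 7)(5 8)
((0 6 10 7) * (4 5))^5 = (0 6 10 7)(4 5)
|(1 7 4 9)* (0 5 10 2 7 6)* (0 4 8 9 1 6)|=10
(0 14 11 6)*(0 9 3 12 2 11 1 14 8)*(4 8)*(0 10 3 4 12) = (0 12 2 11 6 9 4 8 10 3)(1 14) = [12, 14, 11, 0, 8, 5, 9, 7, 10, 4, 3, 6, 2, 13, 1]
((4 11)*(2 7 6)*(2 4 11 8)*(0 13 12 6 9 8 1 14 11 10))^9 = (14)(2 7 9 8)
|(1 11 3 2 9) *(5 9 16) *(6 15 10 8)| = 28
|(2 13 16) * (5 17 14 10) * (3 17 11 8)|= 21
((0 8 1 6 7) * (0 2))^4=(0 7 1)(2 6 8)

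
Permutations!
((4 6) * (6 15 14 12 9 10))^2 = ((4 15 14 12 9 10 6))^2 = (4 14 9 6 15 12 10)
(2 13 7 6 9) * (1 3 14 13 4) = (1 3 14 13 7 6 9 2 4) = [0, 3, 4, 14, 1, 5, 9, 6, 8, 2, 10, 11, 12, 7, 13]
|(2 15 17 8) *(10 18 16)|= 12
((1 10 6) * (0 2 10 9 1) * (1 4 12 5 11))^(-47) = (0 2 10 6)(1 9 4 12 5 11)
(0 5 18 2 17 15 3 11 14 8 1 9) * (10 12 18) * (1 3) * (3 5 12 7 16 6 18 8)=(0 12 8 5 10 7 16 6 18 2 17 15 1 9)(3 11 14)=[12, 9, 17, 11, 4, 10, 18, 16, 5, 0, 7, 14, 8, 13, 3, 1, 6, 15, 2]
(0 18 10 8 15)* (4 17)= (0 18 10 8 15)(4 17)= [18, 1, 2, 3, 17, 5, 6, 7, 15, 9, 8, 11, 12, 13, 14, 0, 16, 4, 10]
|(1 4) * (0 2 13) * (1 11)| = 3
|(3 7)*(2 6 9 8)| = 4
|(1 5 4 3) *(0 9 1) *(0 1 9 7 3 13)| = 7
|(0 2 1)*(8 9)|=6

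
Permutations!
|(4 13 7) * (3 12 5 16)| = 12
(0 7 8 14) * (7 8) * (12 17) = [8, 1, 2, 3, 4, 5, 6, 7, 14, 9, 10, 11, 17, 13, 0, 15, 16, 12] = (0 8 14)(12 17)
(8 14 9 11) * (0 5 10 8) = (0 5 10 8 14 9 11) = [5, 1, 2, 3, 4, 10, 6, 7, 14, 11, 8, 0, 12, 13, 9]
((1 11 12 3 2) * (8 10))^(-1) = ((1 11 12 3 2)(8 10))^(-1) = (1 2 3 12 11)(8 10)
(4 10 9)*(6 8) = (4 10 9)(6 8) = [0, 1, 2, 3, 10, 5, 8, 7, 6, 4, 9]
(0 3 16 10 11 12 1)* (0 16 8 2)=[3, 16, 0, 8, 4, 5, 6, 7, 2, 9, 11, 12, 1, 13, 14, 15, 10]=(0 3 8 2)(1 16 10 11 12)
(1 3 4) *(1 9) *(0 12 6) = [12, 3, 2, 4, 9, 5, 0, 7, 8, 1, 10, 11, 6] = (0 12 6)(1 3 4 9)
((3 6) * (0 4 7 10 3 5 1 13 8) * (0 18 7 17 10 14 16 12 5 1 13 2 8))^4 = (0 3 8 16)(1 7 5 17)(2 14 13 10)(4 6 18 12)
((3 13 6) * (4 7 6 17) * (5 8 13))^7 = (3 6 7 4 17 13 8 5)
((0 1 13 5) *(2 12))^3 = (0 5 13 1)(2 12)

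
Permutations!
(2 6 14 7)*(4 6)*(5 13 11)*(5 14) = (2 4 6 5 13 11 14 7) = [0, 1, 4, 3, 6, 13, 5, 2, 8, 9, 10, 14, 12, 11, 7]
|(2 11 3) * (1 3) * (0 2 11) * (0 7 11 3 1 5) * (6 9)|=10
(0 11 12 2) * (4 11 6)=[6, 1, 0, 3, 11, 5, 4, 7, 8, 9, 10, 12, 2]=(0 6 4 11 12 2)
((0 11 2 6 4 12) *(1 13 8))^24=((0 11 2 6 4 12)(1 13 8))^24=(13)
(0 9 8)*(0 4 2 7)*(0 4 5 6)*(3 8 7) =[9, 1, 3, 8, 2, 6, 0, 4, 5, 7] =(0 9 7 4 2 3 8 5 6)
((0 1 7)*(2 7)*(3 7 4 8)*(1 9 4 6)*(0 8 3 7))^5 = ((0 9 4 3)(1 2 6)(7 8))^5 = (0 9 4 3)(1 6 2)(7 8)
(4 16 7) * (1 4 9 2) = (1 4 16 7 9 2) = [0, 4, 1, 3, 16, 5, 6, 9, 8, 2, 10, 11, 12, 13, 14, 15, 7]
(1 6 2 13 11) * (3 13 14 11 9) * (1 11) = (1 6 2 14)(3 13 9) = [0, 6, 14, 13, 4, 5, 2, 7, 8, 3, 10, 11, 12, 9, 1]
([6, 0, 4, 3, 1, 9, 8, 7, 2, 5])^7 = (0 6 8 2 4 1)(5 9)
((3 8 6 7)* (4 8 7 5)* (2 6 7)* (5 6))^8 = (2 4 7)(3 5 8)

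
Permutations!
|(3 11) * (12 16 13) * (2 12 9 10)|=|(2 12 16 13 9 10)(3 11)|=6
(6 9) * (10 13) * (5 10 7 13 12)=[0, 1, 2, 3, 4, 10, 9, 13, 8, 6, 12, 11, 5, 7]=(5 10 12)(6 9)(7 13)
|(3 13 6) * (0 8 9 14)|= |(0 8 9 14)(3 13 6)|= 12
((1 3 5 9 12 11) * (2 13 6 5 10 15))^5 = ((1 3 10 15 2 13 6 5 9 12 11))^5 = (1 13 11 2 12 15 9 10 5 3 6)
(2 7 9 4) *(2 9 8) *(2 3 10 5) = (2 7 8 3 10 5)(4 9) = [0, 1, 7, 10, 9, 2, 6, 8, 3, 4, 5]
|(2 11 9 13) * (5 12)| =4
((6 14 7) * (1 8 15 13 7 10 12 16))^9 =((1 8 15 13 7 6 14 10 12 16))^9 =(1 16 12 10 14 6 7 13 15 8)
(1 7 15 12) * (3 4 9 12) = [0, 7, 2, 4, 9, 5, 6, 15, 8, 12, 10, 11, 1, 13, 14, 3] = (1 7 15 3 4 9 12)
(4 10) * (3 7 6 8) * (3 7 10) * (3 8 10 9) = (3 9)(4 8 7 6 10) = [0, 1, 2, 9, 8, 5, 10, 6, 7, 3, 4]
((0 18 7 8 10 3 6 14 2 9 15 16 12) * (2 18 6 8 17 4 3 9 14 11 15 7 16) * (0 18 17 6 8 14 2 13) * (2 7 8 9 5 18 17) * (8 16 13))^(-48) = (0 3 15)(2 10 16)(4 11 13)(5 12 7)(6 18 17)(8 9 14)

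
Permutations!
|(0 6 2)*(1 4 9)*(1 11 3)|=15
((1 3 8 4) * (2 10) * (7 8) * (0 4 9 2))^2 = ((0 4 1 3 7 8 9 2 10))^2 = (0 1 7 9 10 4 3 8 2)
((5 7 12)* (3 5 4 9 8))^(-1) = (3 8 9 4 12 7 5)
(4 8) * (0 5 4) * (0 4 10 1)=(0 5 10 1)(4 8)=[5, 0, 2, 3, 8, 10, 6, 7, 4, 9, 1]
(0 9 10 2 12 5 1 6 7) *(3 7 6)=(0 9 10 2 12 5 1 3 7)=[9, 3, 12, 7, 4, 1, 6, 0, 8, 10, 2, 11, 5]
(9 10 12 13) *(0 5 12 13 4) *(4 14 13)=(0 5 12 14 13 9 10 4)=[5, 1, 2, 3, 0, 12, 6, 7, 8, 10, 4, 11, 14, 9, 13]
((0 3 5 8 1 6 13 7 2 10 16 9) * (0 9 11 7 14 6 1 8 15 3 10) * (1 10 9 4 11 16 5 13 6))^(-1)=((16)(0 9 4 11 7 2)(1 10 5 15 3 13 14))^(-1)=(16)(0 2 7 11 4 9)(1 14 13 3 15 5 10)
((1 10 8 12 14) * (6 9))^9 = (1 14 12 8 10)(6 9)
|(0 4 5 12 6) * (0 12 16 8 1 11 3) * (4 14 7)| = |(0 14 7 4 5 16 8 1 11 3)(6 12)| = 10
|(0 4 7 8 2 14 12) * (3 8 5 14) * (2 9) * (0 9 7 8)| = 10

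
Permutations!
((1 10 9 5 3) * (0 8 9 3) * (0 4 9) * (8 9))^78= (10)(0 4 9 8 5)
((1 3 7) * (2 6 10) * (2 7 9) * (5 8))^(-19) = ((1 3 9 2 6 10 7)(5 8))^(-19) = (1 9 6 7 3 2 10)(5 8)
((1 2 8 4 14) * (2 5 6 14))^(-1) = (1 14 6 5)(2 4 8)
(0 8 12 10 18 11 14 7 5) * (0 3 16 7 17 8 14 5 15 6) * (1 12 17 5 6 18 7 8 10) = (0 14 5 3 16 8 17 10 7 15 18 11 6)(1 12) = [14, 12, 2, 16, 4, 3, 0, 15, 17, 9, 7, 6, 1, 13, 5, 18, 8, 10, 11]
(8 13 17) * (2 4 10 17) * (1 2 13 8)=(1 2 4 10 17)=[0, 2, 4, 3, 10, 5, 6, 7, 8, 9, 17, 11, 12, 13, 14, 15, 16, 1]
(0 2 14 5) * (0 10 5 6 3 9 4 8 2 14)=[14, 1, 0, 9, 8, 10, 3, 7, 2, 4, 5, 11, 12, 13, 6]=(0 14 6 3 9 4 8 2)(5 10)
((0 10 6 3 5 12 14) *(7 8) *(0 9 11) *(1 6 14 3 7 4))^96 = ((0 10 14 9 11)(1 6 7 8 4)(3 5 12))^96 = (0 10 14 9 11)(1 6 7 8 4)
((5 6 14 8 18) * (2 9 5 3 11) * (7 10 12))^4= (2 14 11 6 3 5 18 9 8)(7 10 12)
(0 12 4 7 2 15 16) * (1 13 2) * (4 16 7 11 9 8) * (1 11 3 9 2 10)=(0 12 16)(1 13 10)(2 15 7 11)(3 9 8 4)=[12, 13, 15, 9, 3, 5, 6, 11, 4, 8, 1, 2, 16, 10, 14, 7, 0]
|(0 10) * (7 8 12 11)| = 4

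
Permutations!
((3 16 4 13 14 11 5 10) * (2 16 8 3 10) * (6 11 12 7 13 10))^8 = ((2 16 4 10 6 11 5)(3 8)(7 13 14 12))^8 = (2 16 4 10 6 11 5)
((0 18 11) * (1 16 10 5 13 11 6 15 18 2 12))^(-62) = (0 2 12 1 16 10 5 13 11)(6 15 18) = ((0 2 12 1 16 10 5 13 11)(6 15 18))^(-62)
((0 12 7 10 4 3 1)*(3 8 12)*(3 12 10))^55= (12)(4 8 10)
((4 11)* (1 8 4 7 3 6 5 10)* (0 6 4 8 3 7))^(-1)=((0 6 5 10 1 3 4 11))^(-1)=(0 11 4 3 1 10 5 6)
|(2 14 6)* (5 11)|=6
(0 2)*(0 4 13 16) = (0 2 4 13 16) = [2, 1, 4, 3, 13, 5, 6, 7, 8, 9, 10, 11, 12, 16, 14, 15, 0]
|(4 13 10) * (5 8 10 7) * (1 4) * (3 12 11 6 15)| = |(1 4 13 7 5 8 10)(3 12 11 6 15)| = 35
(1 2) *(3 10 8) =(1 2)(3 10 8) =[0, 2, 1, 10, 4, 5, 6, 7, 3, 9, 8]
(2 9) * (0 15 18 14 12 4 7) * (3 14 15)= (0 3 14 12 4 7)(2 9)(15 18)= [3, 1, 9, 14, 7, 5, 6, 0, 8, 2, 10, 11, 4, 13, 12, 18, 16, 17, 15]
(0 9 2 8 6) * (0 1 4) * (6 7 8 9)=(0 6 1 4)(2 9)(7 8)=[6, 4, 9, 3, 0, 5, 1, 8, 7, 2]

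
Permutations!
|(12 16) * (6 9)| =2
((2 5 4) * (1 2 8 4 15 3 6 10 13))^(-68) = ((1 2 5 15 3 6 10 13)(4 8))^(-68) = (1 3)(2 6)(5 10)(13 15)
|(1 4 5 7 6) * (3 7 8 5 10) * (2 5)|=|(1 4 10 3 7 6)(2 5 8)|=6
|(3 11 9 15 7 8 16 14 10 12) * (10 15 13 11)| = 15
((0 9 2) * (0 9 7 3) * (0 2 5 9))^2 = ((0 7 3 2)(5 9))^2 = (9)(0 3)(2 7)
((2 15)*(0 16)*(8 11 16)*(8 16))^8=((0 16)(2 15)(8 11))^8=(16)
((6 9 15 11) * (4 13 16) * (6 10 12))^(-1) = ((4 13 16)(6 9 15 11 10 12))^(-1) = (4 16 13)(6 12 10 11 15 9)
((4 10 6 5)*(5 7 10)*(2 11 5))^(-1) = (2 4 5 11)(6 10 7)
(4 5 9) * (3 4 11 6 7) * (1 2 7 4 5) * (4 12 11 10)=(1 2 7 3 5 9 10 4)(6 12 11)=[0, 2, 7, 5, 1, 9, 12, 3, 8, 10, 4, 6, 11]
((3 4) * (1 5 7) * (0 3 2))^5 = (0 3 4 2)(1 7 5)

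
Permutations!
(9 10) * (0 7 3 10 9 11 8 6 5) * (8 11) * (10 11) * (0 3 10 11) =(11)(0 7 10 8 6 5 3) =[7, 1, 2, 0, 4, 3, 5, 10, 6, 9, 8, 11]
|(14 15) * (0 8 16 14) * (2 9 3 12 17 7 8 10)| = |(0 10 2 9 3 12 17 7 8 16 14 15)| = 12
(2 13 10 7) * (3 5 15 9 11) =[0, 1, 13, 5, 4, 15, 6, 2, 8, 11, 7, 3, 12, 10, 14, 9] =(2 13 10 7)(3 5 15 9 11)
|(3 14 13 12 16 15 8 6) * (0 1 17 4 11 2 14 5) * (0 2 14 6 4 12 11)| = |(0 1 17 12 16 15 8 4)(2 6 3 5)(11 14 13)| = 24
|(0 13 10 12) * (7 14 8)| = 12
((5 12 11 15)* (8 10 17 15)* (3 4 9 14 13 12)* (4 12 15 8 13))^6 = ((3 12 11 13 15 5)(4 9 14)(8 10 17))^6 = (17)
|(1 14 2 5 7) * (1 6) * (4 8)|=6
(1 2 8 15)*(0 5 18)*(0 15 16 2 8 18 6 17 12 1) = (0 5 6 17 12 1 8 16 2 18 15) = [5, 8, 18, 3, 4, 6, 17, 7, 16, 9, 10, 11, 1, 13, 14, 0, 2, 12, 15]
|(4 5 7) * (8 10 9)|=|(4 5 7)(8 10 9)|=3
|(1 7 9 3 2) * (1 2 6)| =|(1 7 9 3 6)| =5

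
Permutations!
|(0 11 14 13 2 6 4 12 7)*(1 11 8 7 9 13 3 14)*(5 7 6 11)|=|(0 8 6 4 12 9 13 2 11 1 5 7)(3 14)|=12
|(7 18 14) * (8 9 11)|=3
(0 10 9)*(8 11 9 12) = (0 10 12 8 11 9) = [10, 1, 2, 3, 4, 5, 6, 7, 11, 0, 12, 9, 8]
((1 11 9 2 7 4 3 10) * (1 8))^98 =((1 11 9 2 7 4 3 10 8))^98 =(1 8 10 3 4 7 2 9 11)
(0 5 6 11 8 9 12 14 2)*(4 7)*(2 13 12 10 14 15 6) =[5, 1, 0, 3, 7, 2, 11, 4, 9, 10, 14, 8, 15, 12, 13, 6] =(0 5 2)(4 7)(6 11 8 9 10 14 13 12 15)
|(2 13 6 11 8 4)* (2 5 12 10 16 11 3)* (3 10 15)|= |(2 13 6 10 16 11 8 4 5 12 15 3)|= 12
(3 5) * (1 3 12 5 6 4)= (1 3 6 4)(5 12)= [0, 3, 2, 6, 1, 12, 4, 7, 8, 9, 10, 11, 5]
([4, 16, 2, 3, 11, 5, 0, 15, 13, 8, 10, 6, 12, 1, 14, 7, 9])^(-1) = (0 6 11 4)(1 13 8 9 16)(7 15)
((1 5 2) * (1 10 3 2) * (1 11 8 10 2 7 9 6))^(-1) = ((1 5 11 8 10 3 7 9 6))^(-1) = (1 6 9 7 3 10 8 11 5)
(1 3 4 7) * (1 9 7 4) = (1 3)(7 9) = [0, 3, 2, 1, 4, 5, 6, 9, 8, 7]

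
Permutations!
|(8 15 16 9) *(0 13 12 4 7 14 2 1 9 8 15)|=|(0 13 12 4 7 14 2 1 9 15 16 8)|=12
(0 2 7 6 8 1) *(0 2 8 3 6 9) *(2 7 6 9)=(0 8 1 7 2 6 3 9)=[8, 7, 6, 9, 4, 5, 3, 2, 1, 0]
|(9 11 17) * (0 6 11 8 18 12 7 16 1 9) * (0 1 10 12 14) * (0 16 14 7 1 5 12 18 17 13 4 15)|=30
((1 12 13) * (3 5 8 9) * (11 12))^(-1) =(1 13 12 11)(3 9 8 5)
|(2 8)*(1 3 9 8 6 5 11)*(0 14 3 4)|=11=|(0 14 3 9 8 2 6 5 11 1 4)|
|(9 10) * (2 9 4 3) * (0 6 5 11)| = 20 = |(0 6 5 11)(2 9 10 4 3)|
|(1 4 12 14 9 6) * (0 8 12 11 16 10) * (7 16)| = |(0 8 12 14 9 6 1 4 11 7 16 10)| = 12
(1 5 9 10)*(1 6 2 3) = (1 5 9 10 6 2 3) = [0, 5, 3, 1, 4, 9, 2, 7, 8, 10, 6]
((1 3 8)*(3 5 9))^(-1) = (1 8 3 9 5)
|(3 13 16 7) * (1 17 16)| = 6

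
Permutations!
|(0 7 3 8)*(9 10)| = |(0 7 3 8)(9 10)| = 4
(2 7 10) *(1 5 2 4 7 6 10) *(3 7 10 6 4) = [0, 5, 4, 7, 10, 2, 6, 1, 8, 9, 3] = (1 5 2 4 10 3 7)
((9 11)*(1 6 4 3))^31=((1 6 4 3)(9 11))^31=(1 3 4 6)(9 11)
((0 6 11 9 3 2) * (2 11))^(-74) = (0 6 2)(3 11 9)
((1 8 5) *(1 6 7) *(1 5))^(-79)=(1 8)(5 7 6)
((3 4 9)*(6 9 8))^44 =(3 9 6 8 4)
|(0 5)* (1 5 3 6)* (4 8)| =|(0 3 6 1 5)(4 8)| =10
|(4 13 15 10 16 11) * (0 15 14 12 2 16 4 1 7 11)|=9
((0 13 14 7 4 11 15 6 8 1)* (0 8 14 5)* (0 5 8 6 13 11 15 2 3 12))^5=((0 11 2 3 12)(1 6 14 7 4 15 13 8))^5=(1 15 14 8 4 6 13 7)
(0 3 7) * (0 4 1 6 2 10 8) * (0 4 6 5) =[3, 5, 10, 7, 1, 0, 2, 6, 4, 9, 8] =(0 3 7 6 2 10 8 4 1 5)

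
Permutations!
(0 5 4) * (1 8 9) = (0 5 4)(1 8 9) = [5, 8, 2, 3, 0, 4, 6, 7, 9, 1]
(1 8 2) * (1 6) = (1 8 2 6) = [0, 8, 6, 3, 4, 5, 1, 7, 2]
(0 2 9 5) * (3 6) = (0 2 9 5)(3 6) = [2, 1, 9, 6, 4, 0, 3, 7, 8, 5]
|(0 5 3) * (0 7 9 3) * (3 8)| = |(0 5)(3 7 9 8)| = 4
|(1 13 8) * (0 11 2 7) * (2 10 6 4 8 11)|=|(0 2 7)(1 13 11 10 6 4 8)|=21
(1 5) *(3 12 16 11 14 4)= (1 5)(3 12 16 11 14 4)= [0, 5, 2, 12, 3, 1, 6, 7, 8, 9, 10, 14, 16, 13, 4, 15, 11]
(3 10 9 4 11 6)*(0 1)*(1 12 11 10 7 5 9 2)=(0 12 11 6 3 7 5 9 4 10 2 1)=[12, 0, 1, 7, 10, 9, 3, 5, 8, 4, 2, 6, 11]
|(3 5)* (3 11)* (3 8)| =4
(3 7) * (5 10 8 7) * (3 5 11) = [0, 1, 2, 11, 4, 10, 6, 5, 7, 9, 8, 3] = (3 11)(5 10 8 7)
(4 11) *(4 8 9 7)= (4 11 8 9 7)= [0, 1, 2, 3, 11, 5, 6, 4, 9, 7, 10, 8]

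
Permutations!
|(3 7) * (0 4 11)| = 6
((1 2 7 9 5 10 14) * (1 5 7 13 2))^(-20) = ((2 13)(5 10 14)(7 9))^(-20) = (5 10 14)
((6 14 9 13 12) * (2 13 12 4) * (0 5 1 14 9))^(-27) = ((0 5 1 14)(2 13 4)(6 9 12))^(-27) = (0 5 1 14)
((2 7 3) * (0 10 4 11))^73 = (0 10 4 11)(2 7 3)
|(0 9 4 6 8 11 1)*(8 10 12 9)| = |(0 8 11 1)(4 6 10 12 9)| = 20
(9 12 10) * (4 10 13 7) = (4 10 9 12 13 7) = [0, 1, 2, 3, 10, 5, 6, 4, 8, 12, 9, 11, 13, 7]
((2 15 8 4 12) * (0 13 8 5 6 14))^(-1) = (0 14 6 5 15 2 12 4 8 13)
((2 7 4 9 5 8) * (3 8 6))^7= ((2 7 4 9 5 6 3 8))^7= (2 8 3 6 5 9 4 7)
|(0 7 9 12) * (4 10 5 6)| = |(0 7 9 12)(4 10 5 6)| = 4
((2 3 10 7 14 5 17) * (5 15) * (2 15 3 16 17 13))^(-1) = (2 13 5 15 17 16)(3 14 7 10)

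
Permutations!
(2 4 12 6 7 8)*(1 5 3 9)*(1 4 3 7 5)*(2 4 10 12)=(2 3 9 10 12 6 5 7 8 4)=[0, 1, 3, 9, 2, 7, 5, 8, 4, 10, 12, 11, 6]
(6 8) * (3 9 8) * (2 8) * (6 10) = (2 8 10 6 3 9) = [0, 1, 8, 9, 4, 5, 3, 7, 10, 2, 6]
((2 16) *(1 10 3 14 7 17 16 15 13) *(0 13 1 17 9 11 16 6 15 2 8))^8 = (0 14 17 9 15 16 10)(1 8 3 13 7 6 11)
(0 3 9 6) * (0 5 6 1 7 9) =[3, 7, 2, 0, 4, 6, 5, 9, 8, 1] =(0 3)(1 7 9)(5 6)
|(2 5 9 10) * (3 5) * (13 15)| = 10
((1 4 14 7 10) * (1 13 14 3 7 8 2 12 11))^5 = (1 13 11 10 12 7 2 3 8 4 14)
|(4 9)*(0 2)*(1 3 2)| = |(0 1 3 2)(4 9)| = 4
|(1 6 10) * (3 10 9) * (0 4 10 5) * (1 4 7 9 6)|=10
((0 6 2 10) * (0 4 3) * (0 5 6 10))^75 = ((0 10 4 3 5 6 2))^75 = (0 6 3 10 2 5 4)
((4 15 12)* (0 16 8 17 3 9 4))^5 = (0 9 16 4 8 15 17 12 3)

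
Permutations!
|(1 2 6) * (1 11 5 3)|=|(1 2 6 11 5 3)|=6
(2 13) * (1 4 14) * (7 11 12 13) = (1 4 14)(2 7 11 12 13) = [0, 4, 7, 3, 14, 5, 6, 11, 8, 9, 10, 12, 13, 2, 1]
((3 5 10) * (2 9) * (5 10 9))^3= (3 10)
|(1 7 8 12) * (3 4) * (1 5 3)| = 7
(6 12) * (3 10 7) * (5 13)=[0, 1, 2, 10, 4, 13, 12, 3, 8, 9, 7, 11, 6, 5]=(3 10 7)(5 13)(6 12)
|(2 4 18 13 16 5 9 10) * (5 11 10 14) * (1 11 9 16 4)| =12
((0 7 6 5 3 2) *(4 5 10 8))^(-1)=(0 2 3 5 4 8 10 6 7)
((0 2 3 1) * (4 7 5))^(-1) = ((0 2 3 1)(4 7 5))^(-1) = (0 1 3 2)(4 5 7)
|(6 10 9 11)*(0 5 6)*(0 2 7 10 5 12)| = |(0 12)(2 7 10 9 11)(5 6)| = 10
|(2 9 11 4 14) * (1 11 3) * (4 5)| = 8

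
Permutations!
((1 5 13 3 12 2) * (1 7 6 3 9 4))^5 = (13)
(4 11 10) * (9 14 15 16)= (4 11 10)(9 14 15 16)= [0, 1, 2, 3, 11, 5, 6, 7, 8, 14, 4, 10, 12, 13, 15, 16, 9]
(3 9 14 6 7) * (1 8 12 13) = (1 8 12 13)(3 9 14 6 7) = [0, 8, 2, 9, 4, 5, 7, 3, 12, 14, 10, 11, 13, 1, 6]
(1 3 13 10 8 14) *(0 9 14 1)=(0 9 14)(1 3 13 10 8)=[9, 3, 2, 13, 4, 5, 6, 7, 1, 14, 8, 11, 12, 10, 0]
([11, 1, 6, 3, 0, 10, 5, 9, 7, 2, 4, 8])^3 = [7, 1, 10, 3, 8, 0, 4, 6, 2, 5, 11, 9]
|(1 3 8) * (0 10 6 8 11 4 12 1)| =|(0 10 6 8)(1 3 11 4 12)| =20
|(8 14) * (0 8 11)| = 4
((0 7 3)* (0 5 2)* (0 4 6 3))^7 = ((0 7)(2 4 6 3 5))^7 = (0 7)(2 6 5 4 3)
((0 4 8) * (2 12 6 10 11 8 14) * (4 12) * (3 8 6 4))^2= ((0 12 4 14 2 3 8)(6 10 11))^2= (0 4 2 8 12 14 3)(6 11 10)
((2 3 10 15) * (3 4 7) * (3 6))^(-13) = ((2 4 7 6 3 10 15))^(-13) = (2 4 7 6 3 10 15)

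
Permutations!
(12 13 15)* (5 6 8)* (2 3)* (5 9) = (2 3)(5 6 8 9)(12 13 15) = [0, 1, 3, 2, 4, 6, 8, 7, 9, 5, 10, 11, 13, 15, 14, 12]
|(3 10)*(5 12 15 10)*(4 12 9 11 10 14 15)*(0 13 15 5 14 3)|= |(0 13 15 3 14 5 9 11 10)(4 12)|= 18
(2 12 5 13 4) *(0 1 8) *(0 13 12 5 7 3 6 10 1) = (1 8 13 4 2 5 12 7 3 6 10) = [0, 8, 5, 6, 2, 12, 10, 3, 13, 9, 1, 11, 7, 4]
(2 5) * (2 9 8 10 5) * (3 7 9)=(3 7 9 8 10 5)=[0, 1, 2, 7, 4, 3, 6, 9, 10, 8, 5]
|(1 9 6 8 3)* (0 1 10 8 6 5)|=12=|(0 1 9 5)(3 10 8)|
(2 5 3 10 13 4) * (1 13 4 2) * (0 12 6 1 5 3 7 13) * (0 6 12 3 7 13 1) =(0 3 10 4 5 13 2 7 1 6) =[3, 6, 7, 10, 5, 13, 0, 1, 8, 9, 4, 11, 12, 2]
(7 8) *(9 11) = (7 8)(9 11) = [0, 1, 2, 3, 4, 5, 6, 8, 7, 11, 10, 9]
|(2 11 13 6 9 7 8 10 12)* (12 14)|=|(2 11 13 6 9 7 8 10 14 12)|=10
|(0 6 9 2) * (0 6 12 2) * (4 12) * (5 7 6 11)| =9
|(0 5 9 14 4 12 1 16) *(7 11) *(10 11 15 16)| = |(0 5 9 14 4 12 1 10 11 7 15 16)| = 12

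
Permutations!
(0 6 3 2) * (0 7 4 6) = (2 7 4 6 3) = [0, 1, 7, 2, 6, 5, 3, 4]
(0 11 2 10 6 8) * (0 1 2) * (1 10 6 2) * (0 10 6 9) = (0 11 10 2 9)(6 8) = [11, 1, 9, 3, 4, 5, 8, 7, 6, 0, 2, 10]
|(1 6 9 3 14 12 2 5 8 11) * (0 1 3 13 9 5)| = 10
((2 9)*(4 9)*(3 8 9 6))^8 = ((2 4 6 3 8 9))^8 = (2 6 8)(3 9 4)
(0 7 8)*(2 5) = (0 7 8)(2 5) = [7, 1, 5, 3, 4, 2, 6, 8, 0]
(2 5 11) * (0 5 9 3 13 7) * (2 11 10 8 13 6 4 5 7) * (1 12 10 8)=(0 7)(1 12 10)(2 9 3 6 4 5 8 13)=[7, 12, 9, 6, 5, 8, 4, 0, 13, 3, 1, 11, 10, 2]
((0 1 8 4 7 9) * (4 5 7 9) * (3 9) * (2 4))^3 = (0 5 4)(1 7 3)(2 9 8)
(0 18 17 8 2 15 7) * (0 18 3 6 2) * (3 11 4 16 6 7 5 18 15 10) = (0 11 4 16 6 2 10 3 7 15 5 18 17 8) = [11, 1, 10, 7, 16, 18, 2, 15, 0, 9, 3, 4, 12, 13, 14, 5, 6, 8, 17]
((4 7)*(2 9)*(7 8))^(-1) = (2 9)(4 7 8)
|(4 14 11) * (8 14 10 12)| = |(4 10 12 8 14 11)| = 6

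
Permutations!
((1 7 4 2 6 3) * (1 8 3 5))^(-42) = (8)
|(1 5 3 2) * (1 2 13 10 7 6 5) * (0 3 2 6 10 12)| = |(0 3 13 12)(2 6 5)(7 10)| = 12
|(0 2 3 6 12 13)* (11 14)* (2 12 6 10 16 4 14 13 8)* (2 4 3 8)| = 24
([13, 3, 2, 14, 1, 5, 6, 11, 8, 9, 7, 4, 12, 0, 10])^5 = (0 13)(1 11 10 3 4 7 14)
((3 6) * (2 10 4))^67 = ((2 10 4)(3 6))^67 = (2 10 4)(3 6)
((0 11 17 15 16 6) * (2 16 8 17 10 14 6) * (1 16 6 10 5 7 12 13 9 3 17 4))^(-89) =(0 3 2 13 1 7 8 11 17 6 9 16 12 4 5 15)(10 14)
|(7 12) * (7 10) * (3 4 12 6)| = |(3 4 12 10 7 6)| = 6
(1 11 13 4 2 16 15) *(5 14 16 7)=(1 11 13 4 2 7 5 14 16 15)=[0, 11, 7, 3, 2, 14, 6, 5, 8, 9, 10, 13, 12, 4, 16, 1, 15]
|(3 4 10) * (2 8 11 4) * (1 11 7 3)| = |(1 11 4 10)(2 8 7 3)| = 4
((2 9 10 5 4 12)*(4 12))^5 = ((2 9 10 5 12))^5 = (12)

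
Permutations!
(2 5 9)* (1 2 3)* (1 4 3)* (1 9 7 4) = (9)(1 2 5 7 4 3) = [0, 2, 5, 1, 3, 7, 6, 4, 8, 9]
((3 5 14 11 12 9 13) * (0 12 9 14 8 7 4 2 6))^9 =((0 12 14 11 9 13 3 5 8 7 4 2 6))^9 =(0 7 13 12 4 3 14 2 5 11 6 8 9)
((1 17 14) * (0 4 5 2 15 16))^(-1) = (0 16 15 2 5 4)(1 14 17)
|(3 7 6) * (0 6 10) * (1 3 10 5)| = 12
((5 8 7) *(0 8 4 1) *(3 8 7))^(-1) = (0 1 4 5 7)(3 8)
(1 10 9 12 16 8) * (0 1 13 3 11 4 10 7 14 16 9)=(0 1 7 14 16 8 13 3 11 4 10)(9 12)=[1, 7, 2, 11, 10, 5, 6, 14, 13, 12, 0, 4, 9, 3, 16, 15, 8]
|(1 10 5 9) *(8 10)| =|(1 8 10 5 9)| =5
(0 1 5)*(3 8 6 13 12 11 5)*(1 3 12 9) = (0 3 8 6 13 9 1 12 11 5) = [3, 12, 2, 8, 4, 0, 13, 7, 6, 1, 10, 5, 11, 9]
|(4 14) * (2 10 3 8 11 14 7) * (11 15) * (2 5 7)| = 8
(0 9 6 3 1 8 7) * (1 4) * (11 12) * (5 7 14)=(0 9 6 3 4 1 8 14 5 7)(11 12)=[9, 8, 2, 4, 1, 7, 3, 0, 14, 6, 10, 12, 11, 13, 5]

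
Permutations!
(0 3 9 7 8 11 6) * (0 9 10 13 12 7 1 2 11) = (0 3 10 13 12 7 8)(1 2 11 6 9) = [3, 2, 11, 10, 4, 5, 9, 8, 0, 1, 13, 6, 7, 12]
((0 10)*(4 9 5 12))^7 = (0 10)(4 12 5 9) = ((0 10)(4 9 5 12))^7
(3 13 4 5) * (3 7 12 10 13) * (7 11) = (4 5 11 7 12 10 13) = [0, 1, 2, 3, 5, 11, 6, 12, 8, 9, 13, 7, 10, 4]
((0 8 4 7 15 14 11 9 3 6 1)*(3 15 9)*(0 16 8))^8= (1 11 9 8 6 14 7 16 3 15 4)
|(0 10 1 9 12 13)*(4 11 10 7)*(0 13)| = 8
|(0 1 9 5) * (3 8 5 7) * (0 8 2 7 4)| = |(0 1 9 4)(2 7 3)(5 8)| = 12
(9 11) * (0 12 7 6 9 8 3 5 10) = [12, 1, 2, 5, 4, 10, 9, 6, 3, 11, 0, 8, 7] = (0 12 7 6 9 11 8 3 5 10)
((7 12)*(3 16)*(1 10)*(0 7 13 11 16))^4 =(0 11 7 16 12 3 13)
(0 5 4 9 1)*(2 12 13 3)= (0 5 4 9 1)(2 12 13 3)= [5, 0, 12, 2, 9, 4, 6, 7, 8, 1, 10, 11, 13, 3]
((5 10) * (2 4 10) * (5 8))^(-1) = (2 5 8 10 4)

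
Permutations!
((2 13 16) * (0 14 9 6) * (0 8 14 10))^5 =((0 10)(2 13 16)(6 8 14 9))^5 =(0 10)(2 16 13)(6 8 14 9)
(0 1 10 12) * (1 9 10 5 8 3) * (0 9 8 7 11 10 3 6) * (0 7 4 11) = [8, 5, 2, 1, 11, 4, 7, 0, 6, 3, 12, 10, 9] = (0 8 6 7)(1 5 4 11 10 12 9 3)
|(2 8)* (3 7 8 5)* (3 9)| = |(2 5 9 3 7 8)| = 6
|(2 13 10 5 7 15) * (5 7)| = 5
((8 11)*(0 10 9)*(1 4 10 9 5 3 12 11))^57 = (0 9)(1 4 10 5 3 12 11 8) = ((0 9)(1 4 10 5 3 12 11 8))^57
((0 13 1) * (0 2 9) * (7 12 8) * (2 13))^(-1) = ((0 2 9)(1 13)(7 12 8))^(-1) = (0 9 2)(1 13)(7 8 12)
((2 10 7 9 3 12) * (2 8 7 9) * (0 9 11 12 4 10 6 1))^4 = (0 10 7)(1 4 8)(2 9 11)(3 12 6)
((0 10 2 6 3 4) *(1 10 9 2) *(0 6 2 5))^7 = (0 9 5)(1 10)(3 4 6)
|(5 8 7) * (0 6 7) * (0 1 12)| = |(0 6 7 5 8 1 12)| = 7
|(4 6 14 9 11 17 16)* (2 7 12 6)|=10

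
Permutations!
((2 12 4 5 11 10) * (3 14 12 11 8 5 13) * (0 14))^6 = ((0 14 12 4 13 3)(2 11 10)(5 8))^6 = (14)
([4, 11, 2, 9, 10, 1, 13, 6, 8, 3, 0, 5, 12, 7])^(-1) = (0 10 4)(1 5 11)(3 9)(6 7 13)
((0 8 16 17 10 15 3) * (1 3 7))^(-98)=(0 8 16 17 10 15 7 1 3)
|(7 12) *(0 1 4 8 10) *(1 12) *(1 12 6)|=|(0 6 1 4 8 10)(7 12)|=6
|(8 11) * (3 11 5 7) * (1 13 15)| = |(1 13 15)(3 11 8 5 7)| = 15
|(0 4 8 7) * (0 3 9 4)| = |(3 9 4 8 7)| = 5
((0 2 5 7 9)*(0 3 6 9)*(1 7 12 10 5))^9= (12)(0 2 1 7)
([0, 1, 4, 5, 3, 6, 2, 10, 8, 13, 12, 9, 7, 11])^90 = (13)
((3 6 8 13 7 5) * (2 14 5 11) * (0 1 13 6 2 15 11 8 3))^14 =((0 1 13 7 8 6 3 2 14 5)(11 15))^14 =(15)(0 8 14 13 3)(1 6 5 7 2)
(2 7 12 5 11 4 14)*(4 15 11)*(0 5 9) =[5, 1, 7, 3, 14, 4, 6, 12, 8, 0, 10, 15, 9, 13, 2, 11] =(0 5 4 14 2 7 12 9)(11 15)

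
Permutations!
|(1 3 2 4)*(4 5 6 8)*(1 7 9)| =9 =|(1 3 2 5 6 8 4 7 9)|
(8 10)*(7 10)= (7 10 8)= [0, 1, 2, 3, 4, 5, 6, 10, 7, 9, 8]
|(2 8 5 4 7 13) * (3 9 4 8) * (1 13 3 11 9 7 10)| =|(1 13 2 11 9 4 10)(3 7)(5 8)| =14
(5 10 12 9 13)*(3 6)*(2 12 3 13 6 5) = (2 12 9 6 13)(3 5 10) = [0, 1, 12, 5, 4, 10, 13, 7, 8, 6, 3, 11, 9, 2]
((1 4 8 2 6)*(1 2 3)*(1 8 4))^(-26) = ((2 6)(3 8))^(-26) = (8)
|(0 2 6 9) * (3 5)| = |(0 2 6 9)(3 5)| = 4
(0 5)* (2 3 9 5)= (0 2 3 9 5)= [2, 1, 3, 9, 4, 0, 6, 7, 8, 5]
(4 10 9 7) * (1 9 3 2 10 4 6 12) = [0, 9, 10, 2, 4, 5, 12, 6, 8, 7, 3, 11, 1] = (1 9 7 6 12)(2 10 3)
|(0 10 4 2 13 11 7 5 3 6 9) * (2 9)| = 28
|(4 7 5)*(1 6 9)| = 3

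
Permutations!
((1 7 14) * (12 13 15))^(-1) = (1 14 7)(12 15 13)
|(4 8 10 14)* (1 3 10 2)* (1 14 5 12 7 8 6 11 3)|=11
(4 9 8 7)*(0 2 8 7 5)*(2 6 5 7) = (0 6 5)(2 8 7 4 9) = [6, 1, 8, 3, 9, 0, 5, 4, 7, 2]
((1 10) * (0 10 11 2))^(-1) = ((0 10 1 11 2))^(-1) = (0 2 11 1 10)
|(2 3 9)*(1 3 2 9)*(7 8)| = 2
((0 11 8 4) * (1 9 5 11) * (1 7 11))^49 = ((0 7 11 8 4)(1 9 5))^49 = (0 4 8 11 7)(1 9 5)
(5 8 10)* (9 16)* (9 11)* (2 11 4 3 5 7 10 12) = (2 11 9 16 4 3 5 8 12)(7 10) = [0, 1, 11, 5, 3, 8, 6, 10, 12, 16, 7, 9, 2, 13, 14, 15, 4]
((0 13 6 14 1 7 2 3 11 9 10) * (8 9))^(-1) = ((0 13 6 14 1 7 2 3 11 8 9 10))^(-1) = (0 10 9 8 11 3 2 7 1 14 6 13)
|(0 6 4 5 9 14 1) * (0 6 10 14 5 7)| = |(0 10 14 1 6 4 7)(5 9)| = 14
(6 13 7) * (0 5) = [5, 1, 2, 3, 4, 0, 13, 6, 8, 9, 10, 11, 12, 7] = (0 5)(6 13 7)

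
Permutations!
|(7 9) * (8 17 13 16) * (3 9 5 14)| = |(3 9 7 5 14)(8 17 13 16)| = 20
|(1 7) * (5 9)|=2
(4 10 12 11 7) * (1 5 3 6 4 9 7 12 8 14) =(1 5 3 6 4 10 8 14)(7 9)(11 12) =[0, 5, 2, 6, 10, 3, 4, 9, 14, 7, 8, 12, 11, 13, 1]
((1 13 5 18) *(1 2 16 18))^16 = (1 13 5)(2 16 18)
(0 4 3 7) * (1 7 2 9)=(0 4 3 2 9 1 7)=[4, 7, 9, 2, 3, 5, 6, 0, 8, 1]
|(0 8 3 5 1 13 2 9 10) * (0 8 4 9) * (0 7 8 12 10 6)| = 28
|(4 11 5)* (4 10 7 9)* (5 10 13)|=|(4 11 10 7 9)(5 13)|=10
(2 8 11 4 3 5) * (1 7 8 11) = (1 7 8)(2 11 4 3 5) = [0, 7, 11, 5, 3, 2, 6, 8, 1, 9, 10, 4]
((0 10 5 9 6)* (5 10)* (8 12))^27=((0 5 9 6)(8 12))^27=(0 6 9 5)(8 12)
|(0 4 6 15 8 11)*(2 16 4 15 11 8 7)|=|(0 15 7 2 16 4 6 11)|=8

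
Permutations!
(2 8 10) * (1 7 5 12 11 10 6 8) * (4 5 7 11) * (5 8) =(1 11 10 2)(4 8 6 5 12) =[0, 11, 1, 3, 8, 12, 5, 7, 6, 9, 2, 10, 4]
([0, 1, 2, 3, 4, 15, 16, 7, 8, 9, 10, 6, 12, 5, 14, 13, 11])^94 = [0, 1, 2, 3, 4, 15, 16, 7, 8, 9, 10, 6, 12, 5, 14, 13, 11]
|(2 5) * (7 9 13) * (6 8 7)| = 10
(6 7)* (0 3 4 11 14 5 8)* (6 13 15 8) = [3, 1, 2, 4, 11, 6, 7, 13, 0, 9, 10, 14, 12, 15, 5, 8] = (0 3 4 11 14 5 6 7 13 15 8)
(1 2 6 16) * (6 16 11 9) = (1 2 16)(6 11 9) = [0, 2, 16, 3, 4, 5, 11, 7, 8, 6, 10, 9, 12, 13, 14, 15, 1]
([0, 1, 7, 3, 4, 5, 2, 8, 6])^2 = [0, 1, 8, 3, 4, 5, 7, 6, 2]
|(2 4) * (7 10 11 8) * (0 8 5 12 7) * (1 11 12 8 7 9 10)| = 6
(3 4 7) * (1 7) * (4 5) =(1 7 3 5 4) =[0, 7, 2, 5, 1, 4, 6, 3]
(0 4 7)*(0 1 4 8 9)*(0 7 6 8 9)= (0 9 7 1 4 6 8)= [9, 4, 2, 3, 6, 5, 8, 1, 0, 7]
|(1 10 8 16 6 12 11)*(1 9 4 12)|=20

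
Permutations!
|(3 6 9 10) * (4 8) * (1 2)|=4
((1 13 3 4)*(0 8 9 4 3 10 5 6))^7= ((0 8 9 4 1 13 10 5 6))^7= (0 5 13 4 8 6 10 1 9)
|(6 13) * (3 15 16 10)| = 4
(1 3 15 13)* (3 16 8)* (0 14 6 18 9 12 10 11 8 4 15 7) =(0 14 6 18 9 12 10 11 8 3 7)(1 16 4 15 13) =[14, 16, 2, 7, 15, 5, 18, 0, 3, 12, 11, 8, 10, 1, 6, 13, 4, 17, 9]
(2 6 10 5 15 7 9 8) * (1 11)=(1 11)(2 6 10 5 15 7 9 8)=[0, 11, 6, 3, 4, 15, 10, 9, 2, 8, 5, 1, 12, 13, 14, 7]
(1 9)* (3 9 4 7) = (1 4 7 3 9) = [0, 4, 2, 9, 7, 5, 6, 3, 8, 1]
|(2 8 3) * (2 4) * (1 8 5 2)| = |(1 8 3 4)(2 5)| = 4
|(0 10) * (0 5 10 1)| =2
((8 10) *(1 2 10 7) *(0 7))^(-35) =(0 7 1 2 10 8)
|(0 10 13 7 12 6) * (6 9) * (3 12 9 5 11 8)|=30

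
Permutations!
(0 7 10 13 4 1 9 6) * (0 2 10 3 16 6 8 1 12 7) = (1 9 8)(2 10 13 4 12 7 3 16 6) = [0, 9, 10, 16, 12, 5, 2, 3, 1, 8, 13, 11, 7, 4, 14, 15, 6]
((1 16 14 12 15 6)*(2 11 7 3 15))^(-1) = ((1 16 14 12 2 11 7 3 15 6))^(-1) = (1 6 15 3 7 11 2 12 14 16)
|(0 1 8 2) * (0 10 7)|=|(0 1 8 2 10 7)|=6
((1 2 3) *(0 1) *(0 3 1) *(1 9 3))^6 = ((1 2 9 3))^6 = (1 9)(2 3)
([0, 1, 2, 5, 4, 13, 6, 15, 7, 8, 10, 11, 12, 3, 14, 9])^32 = [0, 1, 2, 13, 4, 3, 6, 7, 8, 9, 10, 11, 12, 5, 14, 15]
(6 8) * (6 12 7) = (6 8 12 7) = [0, 1, 2, 3, 4, 5, 8, 6, 12, 9, 10, 11, 7]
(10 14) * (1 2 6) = (1 2 6)(10 14) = [0, 2, 6, 3, 4, 5, 1, 7, 8, 9, 14, 11, 12, 13, 10]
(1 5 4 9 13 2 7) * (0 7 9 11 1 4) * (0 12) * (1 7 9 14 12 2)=[9, 5, 14, 3, 11, 2, 6, 4, 8, 13, 10, 7, 0, 1, 12]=(0 9 13 1 5 2 14 12)(4 11 7)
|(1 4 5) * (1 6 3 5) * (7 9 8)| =|(1 4)(3 5 6)(7 9 8)| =6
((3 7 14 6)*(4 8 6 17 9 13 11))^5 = (3 13)(4 14)(6 9)(7 11)(8 17)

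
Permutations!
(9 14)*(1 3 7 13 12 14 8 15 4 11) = (1 3 7 13 12 14 9 8 15 4 11) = [0, 3, 2, 7, 11, 5, 6, 13, 15, 8, 10, 1, 14, 12, 9, 4]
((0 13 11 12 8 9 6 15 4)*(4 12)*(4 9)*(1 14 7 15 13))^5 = (0 12 14 4 15 1 8 7)(6 13 11 9)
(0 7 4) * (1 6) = (0 7 4)(1 6) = [7, 6, 2, 3, 0, 5, 1, 4]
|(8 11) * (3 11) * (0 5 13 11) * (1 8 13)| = |(0 5 1 8 3)(11 13)| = 10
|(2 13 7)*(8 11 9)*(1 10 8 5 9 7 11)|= 12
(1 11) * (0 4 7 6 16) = [4, 11, 2, 3, 7, 5, 16, 6, 8, 9, 10, 1, 12, 13, 14, 15, 0] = (0 4 7 6 16)(1 11)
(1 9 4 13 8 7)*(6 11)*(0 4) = (0 4 13 8 7 1 9)(6 11) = [4, 9, 2, 3, 13, 5, 11, 1, 7, 0, 10, 6, 12, 8]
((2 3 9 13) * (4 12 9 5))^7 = (13)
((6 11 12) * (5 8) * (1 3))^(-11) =((1 3)(5 8)(6 11 12))^(-11) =(1 3)(5 8)(6 11 12)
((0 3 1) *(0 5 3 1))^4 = (5)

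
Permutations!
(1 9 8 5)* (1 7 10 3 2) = [0, 9, 1, 2, 4, 7, 6, 10, 5, 8, 3] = (1 9 8 5 7 10 3 2)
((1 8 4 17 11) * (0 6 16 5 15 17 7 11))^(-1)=((0 6 16 5 15 17)(1 8 4 7 11))^(-1)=(0 17 15 5 16 6)(1 11 7 4 8)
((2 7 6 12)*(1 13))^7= ((1 13)(2 7 6 12))^7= (1 13)(2 12 6 7)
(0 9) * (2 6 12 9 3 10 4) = [3, 1, 6, 10, 2, 5, 12, 7, 8, 0, 4, 11, 9] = (0 3 10 4 2 6 12 9)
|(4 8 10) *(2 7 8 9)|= 6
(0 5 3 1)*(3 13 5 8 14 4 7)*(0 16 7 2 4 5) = (0 8 14 5 13)(1 16 7 3)(2 4) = [8, 16, 4, 1, 2, 13, 6, 3, 14, 9, 10, 11, 12, 0, 5, 15, 7]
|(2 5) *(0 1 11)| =6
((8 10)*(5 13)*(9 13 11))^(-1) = ((5 11 9 13)(8 10))^(-1) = (5 13 9 11)(8 10)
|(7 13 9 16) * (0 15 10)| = 12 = |(0 15 10)(7 13 9 16)|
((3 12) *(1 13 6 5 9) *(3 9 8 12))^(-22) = ((1 13 6 5 8 12 9))^(-22) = (1 9 12 8 5 6 13)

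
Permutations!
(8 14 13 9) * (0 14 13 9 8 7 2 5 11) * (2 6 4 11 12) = [14, 1, 5, 3, 11, 12, 4, 6, 13, 7, 10, 0, 2, 8, 9] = (0 14 9 7 6 4 11)(2 5 12)(8 13)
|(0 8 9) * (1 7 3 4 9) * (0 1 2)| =15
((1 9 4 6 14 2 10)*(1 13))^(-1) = ((1 9 4 6 14 2 10 13))^(-1) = (1 13 10 2 14 6 4 9)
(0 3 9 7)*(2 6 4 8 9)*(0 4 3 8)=(0 8 9 7 4)(2 6 3)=[8, 1, 6, 2, 0, 5, 3, 4, 9, 7]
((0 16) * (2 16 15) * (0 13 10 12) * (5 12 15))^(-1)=((0 5 12)(2 16 13 10 15))^(-1)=(0 12 5)(2 15 10 13 16)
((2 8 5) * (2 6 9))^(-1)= (2 9 6 5 8)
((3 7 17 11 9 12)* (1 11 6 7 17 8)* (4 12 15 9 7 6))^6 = ((1 11 7 8)(3 17 4 12)(9 15))^6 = (1 7)(3 4)(8 11)(12 17)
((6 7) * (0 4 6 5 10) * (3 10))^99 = (0 4 6 7 5 3 10)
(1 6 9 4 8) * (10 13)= (1 6 9 4 8)(10 13)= [0, 6, 2, 3, 8, 5, 9, 7, 1, 4, 13, 11, 12, 10]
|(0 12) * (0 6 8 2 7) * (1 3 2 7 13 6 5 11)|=|(0 12 5 11 1 3 2 13 6 8 7)|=11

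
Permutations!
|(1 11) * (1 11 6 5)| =3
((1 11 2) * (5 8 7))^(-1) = ((1 11 2)(5 8 7))^(-1) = (1 2 11)(5 7 8)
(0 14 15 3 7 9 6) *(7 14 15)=(0 15 3 14 7 9 6)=[15, 1, 2, 14, 4, 5, 0, 9, 8, 6, 10, 11, 12, 13, 7, 3]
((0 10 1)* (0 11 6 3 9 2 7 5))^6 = (0 9 1 7 6)(2 11 5 3 10)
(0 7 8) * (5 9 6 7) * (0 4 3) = (0 5 9 6 7 8 4 3) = [5, 1, 2, 0, 3, 9, 7, 8, 4, 6]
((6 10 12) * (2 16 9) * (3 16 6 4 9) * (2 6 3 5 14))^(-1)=(2 14 5 16 3)(4 12 10 6 9)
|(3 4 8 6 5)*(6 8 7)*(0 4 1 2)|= |(8)(0 4 7 6 5 3 1 2)|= 8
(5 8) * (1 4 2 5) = [0, 4, 5, 3, 2, 8, 6, 7, 1] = (1 4 2 5 8)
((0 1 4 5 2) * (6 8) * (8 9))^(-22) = ((0 1 4 5 2)(6 9 8))^(-22) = (0 5 1 2 4)(6 8 9)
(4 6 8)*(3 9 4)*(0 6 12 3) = (0 6 8)(3 9 4 12) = [6, 1, 2, 9, 12, 5, 8, 7, 0, 4, 10, 11, 3]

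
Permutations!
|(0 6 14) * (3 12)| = |(0 6 14)(3 12)| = 6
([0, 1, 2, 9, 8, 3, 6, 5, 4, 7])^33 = (3 9 7 5)(4 8)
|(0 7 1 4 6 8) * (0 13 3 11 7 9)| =|(0 9)(1 4 6 8 13 3 11 7)| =8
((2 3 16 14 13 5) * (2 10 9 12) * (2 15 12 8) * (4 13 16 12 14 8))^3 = (2 15 8 12 16 3 14)(4 10 13 9 5)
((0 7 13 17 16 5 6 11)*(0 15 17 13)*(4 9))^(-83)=(0 7)(4 9)(5 6 11 15 17 16)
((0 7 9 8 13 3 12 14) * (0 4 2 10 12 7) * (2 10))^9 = (3 13 8 9 7)(4 10 12 14)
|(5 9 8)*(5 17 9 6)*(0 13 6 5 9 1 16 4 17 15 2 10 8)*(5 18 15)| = |(0 13 6 9)(1 16 4 17)(2 10 8 5 18 15)| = 12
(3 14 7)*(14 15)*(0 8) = [8, 1, 2, 15, 4, 5, 6, 3, 0, 9, 10, 11, 12, 13, 7, 14] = (0 8)(3 15 14 7)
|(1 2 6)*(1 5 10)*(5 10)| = |(1 2 6 10)| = 4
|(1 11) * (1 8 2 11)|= 3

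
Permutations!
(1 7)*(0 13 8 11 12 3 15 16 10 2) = [13, 7, 0, 15, 4, 5, 6, 1, 11, 9, 2, 12, 3, 8, 14, 16, 10] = (0 13 8 11 12 3 15 16 10 2)(1 7)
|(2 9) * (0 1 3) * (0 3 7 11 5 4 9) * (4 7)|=15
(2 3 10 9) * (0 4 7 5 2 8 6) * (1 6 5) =(0 4 7 1 6)(2 3 10 9 8 5) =[4, 6, 3, 10, 7, 2, 0, 1, 5, 8, 9]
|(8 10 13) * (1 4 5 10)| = 6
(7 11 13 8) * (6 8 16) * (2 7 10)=(2 7 11 13 16 6 8 10)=[0, 1, 7, 3, 4, 5, 8, 11, 10, 9, 2, 13, 12, 16, 14, 15, 6]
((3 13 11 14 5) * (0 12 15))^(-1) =(0 15 12)(3 5 14 11 13)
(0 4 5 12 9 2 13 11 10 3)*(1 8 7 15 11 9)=(0 4 5 12 1 8 7 15 11 10 3)(2 13 9)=[4, 8, 13, 0, 5, 12, 6, 15, 7, 2, 3, 10, 1, 9, 14, 11]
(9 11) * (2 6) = (2 6)(9 11) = [0, 1, 6, 3, 4, 5, 2, 7, 8, 11, 10, 9]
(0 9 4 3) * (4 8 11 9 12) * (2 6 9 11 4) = (0 12 2 6 9 8 4 3) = [12, 1, 6, 0, 3, 5, 9, 7, 4, 8, 10, 11, 2]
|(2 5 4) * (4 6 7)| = 5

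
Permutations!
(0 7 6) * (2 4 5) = (0 7 6)(2 4 5) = [7, 1, 4, 3, 5, 2, 0, 6]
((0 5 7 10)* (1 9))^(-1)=(0 10 7 5)(1 9)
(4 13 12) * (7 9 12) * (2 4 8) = [0, 1, 4, 3, 13, 5, 6, 9, 2, 12, 10, 11, 8, 7] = (2 4 13 7 9 12 8)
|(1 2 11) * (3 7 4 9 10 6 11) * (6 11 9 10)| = |(1 2 3 7 4 10 11)(6 9)| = 14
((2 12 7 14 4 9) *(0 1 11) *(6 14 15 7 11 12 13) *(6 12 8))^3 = (0 6 9 12 1 14 2 11 8 4 13)(7 15)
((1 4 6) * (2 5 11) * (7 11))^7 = ((1 4 6)(2 5 7 11))^7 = (1 4 6)(2 11 7 5)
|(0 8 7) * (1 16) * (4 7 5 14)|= |(0 8 5 14 4 7)(1 16)|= 6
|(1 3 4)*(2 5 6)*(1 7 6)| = 7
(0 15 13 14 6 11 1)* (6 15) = (0 6 11 1)(13 14 15) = [6, 0, 2, 3, 4, 5, 11, 7, 8, 9, 10, 1, 12, 14, 15, 13]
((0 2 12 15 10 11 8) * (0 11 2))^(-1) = ((2 12 15 10)(8 11))^(-1) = (2 10 15 12)(8 11)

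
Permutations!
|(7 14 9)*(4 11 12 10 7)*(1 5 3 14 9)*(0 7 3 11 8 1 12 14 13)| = 13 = |(0 7 9 4 8 1 5 11 14 12 10 3 13)|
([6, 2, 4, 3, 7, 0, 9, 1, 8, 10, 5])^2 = [9, 4, 7, 3, 1, 6, 10, 2, 8, 5, 0]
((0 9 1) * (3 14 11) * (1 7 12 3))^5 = ((0 9 7 12 3 14 11 1))^5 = (0 14 7 1 3 9 11 12)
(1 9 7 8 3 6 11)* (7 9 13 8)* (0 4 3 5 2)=[4, 13, 0, 6, 3, 2, 11, 7, 5, 9, 10, 1, 12, 8]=(0 4 3 6 11 1 13 8 5 2)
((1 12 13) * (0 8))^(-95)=(0 8)(1 12 13)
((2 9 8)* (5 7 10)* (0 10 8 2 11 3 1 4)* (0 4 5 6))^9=((0 10 6)(1 5 7 8 11 3)(2 9))^9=(1 8)(2 9)(3 7)(5 11)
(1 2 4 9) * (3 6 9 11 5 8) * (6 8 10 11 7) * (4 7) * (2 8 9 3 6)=(1 8 6 3 9)(2 7)(5 10 11)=[0, 8, 7, 9, 4, 10, 3, 2, 6, 1, 11, 5]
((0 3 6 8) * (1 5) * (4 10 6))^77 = (0 8 6 10 4 3)(1 5)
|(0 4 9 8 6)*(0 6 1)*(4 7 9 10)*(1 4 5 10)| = |(0 7 9 8 4 1)(5 10)| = 6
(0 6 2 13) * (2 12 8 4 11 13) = (0 6 12 8 4 11 13) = [6, 1, 2, 3, 11, 5, 12, 7, 4, 9, 10, 13, 8, 0]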